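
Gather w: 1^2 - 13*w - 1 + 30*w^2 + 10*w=30*w^2 - 3*w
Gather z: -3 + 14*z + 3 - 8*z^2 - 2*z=-8*z^2 + 12*z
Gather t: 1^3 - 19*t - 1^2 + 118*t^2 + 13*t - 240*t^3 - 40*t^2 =-240*t^3 + 78*t^2 - 6*t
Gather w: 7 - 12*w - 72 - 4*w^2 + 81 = -4*w^2 - 12*w + 16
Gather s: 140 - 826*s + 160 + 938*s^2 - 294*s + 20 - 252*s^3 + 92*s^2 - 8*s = -252*s^3 + 1030*s^2 - 1128*s + 320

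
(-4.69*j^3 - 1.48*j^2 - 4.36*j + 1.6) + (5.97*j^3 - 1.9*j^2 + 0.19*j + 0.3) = 1.28*j^3 - 3.38*j^2 - 4.17*j + 1.9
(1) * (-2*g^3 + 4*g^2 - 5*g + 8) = -2*g^3 + 4*g^2 - 5*g + 8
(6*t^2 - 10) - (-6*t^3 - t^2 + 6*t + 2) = 6*t^3 + 7*t^2 - 6*t - 12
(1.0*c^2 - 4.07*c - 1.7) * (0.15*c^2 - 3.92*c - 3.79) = 0.15*c^4 - 4.5305*c^3 + 11.9094*c^2 + 22.0893*c + 6.443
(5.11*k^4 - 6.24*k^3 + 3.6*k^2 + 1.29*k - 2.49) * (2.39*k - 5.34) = 12.2129*k^5 - 42.201*k^4 + 41.9256*k^3 - 16.1409*k^2 - 12.8397*k + 13.2966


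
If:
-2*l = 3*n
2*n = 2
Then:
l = -3/2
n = 1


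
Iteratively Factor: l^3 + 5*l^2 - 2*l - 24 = (l + 3)*(l^2 + 2*l - 8) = (l - 2)*(l + 3)*(l + 4)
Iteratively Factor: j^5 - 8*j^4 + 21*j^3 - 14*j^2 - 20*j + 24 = (j - 2)*(j^4 - 6*j^3 + 9*j^2 + 4*j - 12) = (j - 2)^2*(j^3 - 4*j^2 + j + 6) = (j - 2)^2*(j + 1)*(j^2 - 5*j + 6) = (j - 2)^3*(j + 1)*(j - 3)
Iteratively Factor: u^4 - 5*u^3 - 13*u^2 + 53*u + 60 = (u - 4)*(u^3 - u^2 - 17*u - 15) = (u - 4)*(u + 3)*(u^2 - 4*u - 5) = (u - 5)*(u - 4)*(u + 3)*(u + 1)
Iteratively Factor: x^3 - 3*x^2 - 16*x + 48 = (x + 4)*(x^2 - 7*x + 12) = (x - 4)*(x + 4)*(x - 3)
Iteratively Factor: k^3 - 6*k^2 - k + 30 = (k - 3)*(k^2 - 3*k - 10) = (k - 3)*(k + 2)*(k - 5)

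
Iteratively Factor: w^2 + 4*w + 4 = (w + 2)*(w + 2)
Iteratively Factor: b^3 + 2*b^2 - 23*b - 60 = (b - 5)*(b^2 + 7*b + 12) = (b - 5)*(b + 3)*(b + 4)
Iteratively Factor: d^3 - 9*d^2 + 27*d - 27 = (d - 3)*(d^2 - 6*d + 9) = (d - 3)^2*(d - 3)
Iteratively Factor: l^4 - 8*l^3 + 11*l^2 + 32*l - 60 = (l - 5)*(l^3 - 3*l^2 - 4*l + 12) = (l - 5)*(l - 2)*(l^2 - l - 6) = (l - 5)*(l - 2)*(l + 2)*(l - 3)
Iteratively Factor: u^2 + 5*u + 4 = (u + 1)*(u + 4)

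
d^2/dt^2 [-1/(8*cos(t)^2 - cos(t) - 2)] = (-256*sin(t)^4 + 193*sin(t)^2 - 28*cos(t) + 6*cos(3*t) + 97)/(8*sin(t)^2 + cos(t) - 6)^3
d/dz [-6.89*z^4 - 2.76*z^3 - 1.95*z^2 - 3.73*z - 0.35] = -27.56*z^3 - 8.28*z^2 - 3.9*z - 3.73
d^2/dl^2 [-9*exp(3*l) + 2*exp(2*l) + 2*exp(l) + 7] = (-81*exp(2*l) + 8*exp(l) + 2)*exp(l)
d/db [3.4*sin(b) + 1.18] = 3.4*cos(b)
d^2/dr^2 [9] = 0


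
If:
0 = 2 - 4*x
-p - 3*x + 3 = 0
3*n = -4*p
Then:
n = -2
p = 3/2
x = 1/2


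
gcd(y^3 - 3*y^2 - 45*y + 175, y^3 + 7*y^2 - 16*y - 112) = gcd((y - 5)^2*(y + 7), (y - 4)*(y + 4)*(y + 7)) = y + 7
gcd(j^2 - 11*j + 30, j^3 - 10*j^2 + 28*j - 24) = j - 6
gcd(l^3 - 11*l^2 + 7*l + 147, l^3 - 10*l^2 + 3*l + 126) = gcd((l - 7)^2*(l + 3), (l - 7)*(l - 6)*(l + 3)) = l^2 - 4*l - 21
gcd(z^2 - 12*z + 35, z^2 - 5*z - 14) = z - 7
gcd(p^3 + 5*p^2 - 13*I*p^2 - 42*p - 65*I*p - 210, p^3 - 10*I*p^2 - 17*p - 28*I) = p - 7*I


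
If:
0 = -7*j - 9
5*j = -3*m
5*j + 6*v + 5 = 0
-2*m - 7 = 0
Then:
No Solution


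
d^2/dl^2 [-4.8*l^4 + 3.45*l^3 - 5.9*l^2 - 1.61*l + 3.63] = -57.6*l^2 + 20.7*l - 11.8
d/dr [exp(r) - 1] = exp(r)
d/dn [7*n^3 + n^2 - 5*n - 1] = 21*n^2 + 2*n - 5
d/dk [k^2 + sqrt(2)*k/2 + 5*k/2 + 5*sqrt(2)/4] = 2*k + sqrt(2)/2 + 5/2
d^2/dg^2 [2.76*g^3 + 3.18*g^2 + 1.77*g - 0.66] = 16.56*g + 6.36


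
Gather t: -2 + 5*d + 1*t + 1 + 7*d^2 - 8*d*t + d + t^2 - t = 7*d^2 - 8*d*t + 6*d + t^2 - 1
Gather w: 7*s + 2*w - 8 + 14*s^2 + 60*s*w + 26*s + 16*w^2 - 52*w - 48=14*s^2 + 33*s + 16*w^2 + w*(60*s - 50) - 56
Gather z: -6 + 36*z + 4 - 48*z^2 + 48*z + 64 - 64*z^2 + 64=-112*z^2 + 84*z + 126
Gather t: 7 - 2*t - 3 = 4 - 2*t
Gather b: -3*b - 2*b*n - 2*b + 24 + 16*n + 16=b*(-2*n - 5) + 16*n + 40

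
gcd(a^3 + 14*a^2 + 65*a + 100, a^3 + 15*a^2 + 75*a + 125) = a^2 + 10*a + 25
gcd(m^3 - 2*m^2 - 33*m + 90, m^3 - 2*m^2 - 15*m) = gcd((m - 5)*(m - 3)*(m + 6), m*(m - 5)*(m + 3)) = m - 5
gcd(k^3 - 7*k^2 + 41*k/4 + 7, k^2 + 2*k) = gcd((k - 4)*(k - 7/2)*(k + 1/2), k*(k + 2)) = 1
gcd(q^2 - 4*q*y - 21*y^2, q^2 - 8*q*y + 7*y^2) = -q + 7*y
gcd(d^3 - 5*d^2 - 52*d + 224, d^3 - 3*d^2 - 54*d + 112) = d^2 - d - 56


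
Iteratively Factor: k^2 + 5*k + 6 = (k + 3)*(k + 2)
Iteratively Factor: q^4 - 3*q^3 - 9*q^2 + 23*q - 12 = (q - 1)*(q^3 - 2*q^2 - 11*q + 12) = (q - 1)*(q + 3)*(q^2 - 5*q + 4) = (q - 1)^2*(q + 3)*(q - 4)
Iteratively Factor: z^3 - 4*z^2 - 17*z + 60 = (z + 4)*(z^2 - 8*z + 15) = (z - 3)*(z + 4)*(z - 5)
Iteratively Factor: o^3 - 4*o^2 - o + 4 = (o + 1)*(o^2 - 5*o + 4) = (o - 1)*(o + 1)*(o - 4)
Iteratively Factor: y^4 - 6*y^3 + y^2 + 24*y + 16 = (y - 4)*(y^3 - 2*y^2 - 7*y - 4) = (y - 4)*(y + 1)*(y^2 - 3*y - 4) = (y - 4)*(y + 1)^2*(y - 4)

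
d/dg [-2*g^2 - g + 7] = -4*g - 1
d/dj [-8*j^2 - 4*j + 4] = -16*j - 4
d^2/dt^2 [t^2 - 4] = 2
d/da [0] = 0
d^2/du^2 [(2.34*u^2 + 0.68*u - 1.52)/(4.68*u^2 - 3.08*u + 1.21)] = (97.246656*u^3 - 279.2556*u^2 + 108.355104*u + 0.296691999999993)/(102.503232*u^6 - 202.378176*u^5 + 212.694768*u^4 - 133.866656*u^3 + 54.991596*u^2 - 13.528284*u + 1.771561)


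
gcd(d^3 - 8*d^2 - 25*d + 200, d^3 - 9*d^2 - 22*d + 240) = d^2 - 3*d - 40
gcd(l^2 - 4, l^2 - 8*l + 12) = l - 2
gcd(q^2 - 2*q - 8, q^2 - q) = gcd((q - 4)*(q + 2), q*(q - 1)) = 1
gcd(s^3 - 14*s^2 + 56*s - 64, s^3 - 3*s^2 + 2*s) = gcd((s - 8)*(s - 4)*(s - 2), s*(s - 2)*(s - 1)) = s - 2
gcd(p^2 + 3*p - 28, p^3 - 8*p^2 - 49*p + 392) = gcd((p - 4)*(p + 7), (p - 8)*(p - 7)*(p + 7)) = p + 7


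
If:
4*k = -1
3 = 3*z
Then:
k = -1/4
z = 1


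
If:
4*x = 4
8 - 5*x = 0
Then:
No Solution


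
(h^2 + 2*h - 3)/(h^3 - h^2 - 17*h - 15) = (h - 1)/(h^2 - 4*h - 5)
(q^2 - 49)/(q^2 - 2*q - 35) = (q + 7)/(q + 5)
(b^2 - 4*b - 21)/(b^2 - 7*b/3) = 3*(b^2 - 4*b - 21)/(b*(3*b - 7))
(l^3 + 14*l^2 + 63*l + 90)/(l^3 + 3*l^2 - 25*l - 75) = (l + 6)/(l - 5)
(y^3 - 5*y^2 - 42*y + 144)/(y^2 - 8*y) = y + 3 - 18/y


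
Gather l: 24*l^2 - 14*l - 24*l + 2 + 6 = 24*l^2 - 38*l + 8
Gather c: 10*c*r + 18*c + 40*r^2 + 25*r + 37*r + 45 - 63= c*(10*r + 18) + 40*r^2 + 62*r - 18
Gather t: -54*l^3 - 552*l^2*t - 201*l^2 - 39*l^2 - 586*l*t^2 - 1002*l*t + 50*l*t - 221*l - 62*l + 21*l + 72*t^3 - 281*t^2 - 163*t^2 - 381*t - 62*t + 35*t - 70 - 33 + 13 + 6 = -54*l^3 - 240*l^2 - 262*l + 72*t^3 + t^2*(-586*l - 444) + t*(-552*l^2 - 952*l - 408) - 84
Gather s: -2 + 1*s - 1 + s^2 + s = s^2 + 2*s - 3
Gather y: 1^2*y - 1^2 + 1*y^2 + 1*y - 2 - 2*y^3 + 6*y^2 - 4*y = -2*y^3 + 7*y^2 - 2*y - 3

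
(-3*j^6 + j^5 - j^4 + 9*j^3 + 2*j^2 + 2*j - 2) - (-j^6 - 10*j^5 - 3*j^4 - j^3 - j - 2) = -2*j^6 + 11*j^5 + 2*j^4 + 10*j^3 + 2*j^2 + 3*j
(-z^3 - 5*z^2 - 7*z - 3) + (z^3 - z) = -5*z^2 - 8*z - 3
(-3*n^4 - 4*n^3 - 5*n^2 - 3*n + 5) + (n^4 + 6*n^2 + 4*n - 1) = -2*n^4 - 4*n^3 + n^2 + n + 4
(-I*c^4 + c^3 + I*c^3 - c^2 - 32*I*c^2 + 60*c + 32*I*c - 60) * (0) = 0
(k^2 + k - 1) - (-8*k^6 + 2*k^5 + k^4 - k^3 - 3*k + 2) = 8*k^6 - 2*k^5 - k^4 + k^3 + k^2 + 4*k - 3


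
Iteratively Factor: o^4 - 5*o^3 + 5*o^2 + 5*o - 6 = (o - 1)*(o^3 - 4*o^2 + o + 6) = (o - 1)*(o + 1)*(o^2 - 5*o + 6) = (o - 2)*(o - 1)*(o + 1)*(o - 3)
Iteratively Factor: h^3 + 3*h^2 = (h + 3)*(h^2) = h*(h + 3)*(h)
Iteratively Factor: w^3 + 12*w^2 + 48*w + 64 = (w + 4)*(w^2 + 8*w + 16) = (w + 4)^2*(w + 4)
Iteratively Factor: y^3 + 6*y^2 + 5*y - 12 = (y + 3)*(y^2 + 3*y - 4) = (y - 1)*(y + 3)*(y + 4)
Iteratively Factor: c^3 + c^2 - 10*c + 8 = (c - 2)*(c^2 + 3*c - 4) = (c - 2)*(c - 1)*(c + 4)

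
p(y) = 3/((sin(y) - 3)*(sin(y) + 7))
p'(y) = -3*cos(y)/((sin(y) - 3)*(sin(y) + 7)^2) - 3*cos(y)/((sin(y) - 3)^2*(sin(y) + 7)) = -6*(sin(y) + 2)*cos(y)/((sin(y) - 3)^2*(sin(y) + 7)^2)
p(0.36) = -0.15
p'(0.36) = -0.03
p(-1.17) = -0.13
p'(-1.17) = -0.00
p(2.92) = -0.15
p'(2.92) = 0.03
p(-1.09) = -0.13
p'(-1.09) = -0.01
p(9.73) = -0.14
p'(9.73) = 0.02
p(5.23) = -0.13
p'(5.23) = -0.01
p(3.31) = -0.14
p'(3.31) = 0.02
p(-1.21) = -0.13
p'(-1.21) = -0.00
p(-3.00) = -0.14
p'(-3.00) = 0.02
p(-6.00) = -0.15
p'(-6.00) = -0.03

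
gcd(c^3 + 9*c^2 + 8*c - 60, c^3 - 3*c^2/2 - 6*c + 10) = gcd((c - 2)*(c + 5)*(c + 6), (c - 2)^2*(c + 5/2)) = c - 2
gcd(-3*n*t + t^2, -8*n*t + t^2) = t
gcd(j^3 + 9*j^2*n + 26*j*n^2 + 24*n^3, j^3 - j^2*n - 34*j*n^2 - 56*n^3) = j^2 + 6*j*n + 8*n^2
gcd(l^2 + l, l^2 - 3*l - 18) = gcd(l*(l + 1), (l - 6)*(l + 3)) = 1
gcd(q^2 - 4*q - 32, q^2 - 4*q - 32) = q^2 - 4*q - 32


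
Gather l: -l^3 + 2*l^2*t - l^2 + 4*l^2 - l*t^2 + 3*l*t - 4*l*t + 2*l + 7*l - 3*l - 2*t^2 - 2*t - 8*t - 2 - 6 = -l^3 + l^2*(2*t + 3) + l*(-t^2 - t + 6) - 2*t^2 - 10*t - 8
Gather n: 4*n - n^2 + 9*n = -n^2 + 13*n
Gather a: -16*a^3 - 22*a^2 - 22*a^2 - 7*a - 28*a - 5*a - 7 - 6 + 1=-16*a^3 - 44*a^2 - 40*a - 12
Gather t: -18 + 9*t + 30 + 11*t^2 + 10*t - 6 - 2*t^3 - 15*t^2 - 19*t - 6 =-2*t^3 - 4*t^2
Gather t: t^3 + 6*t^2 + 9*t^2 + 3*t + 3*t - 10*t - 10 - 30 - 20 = t^3 + 15*t^2 - 4*t - 60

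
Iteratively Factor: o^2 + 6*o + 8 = (o + 2)*(o + 4)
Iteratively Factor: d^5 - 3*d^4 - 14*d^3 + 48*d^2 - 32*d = (d - 2)*(d^4 - d^3 - 16*d^2 + 16*d) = d*(d - 2)*(d^3 - d^2 - 16*d + 16) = d*(d - 4)*(d - 2)*(d^2 + 3*d - 4) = d*(d - 4)*(d - 2)*(d - 1)*(d + 4)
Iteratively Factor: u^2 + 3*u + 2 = (u + 1)*(u + 2)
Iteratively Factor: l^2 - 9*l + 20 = (l - 4)*(l - 5)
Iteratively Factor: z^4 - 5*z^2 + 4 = (z + 2)*(z^3 - 2*z^2 - z + 2) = (z - 1)*(z + 2)*(z^2 - z - 2) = (z - 2)*(z - 1)*(z + 2)*(z + 1)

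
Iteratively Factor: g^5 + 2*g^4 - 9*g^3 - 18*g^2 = (g + 3)*(g^4 - g^3 - 6*g^2) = g*(g + 3)*(g^3 - g^2 - 6*g) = g^2*(g + 3)*(g^2 - g - 6) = g^2*(g + 2)*(g + 3)*(g - 3)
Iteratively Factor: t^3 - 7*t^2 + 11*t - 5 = (t - 5)*(t^2 - 2*t + 1) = (t - 5)*(t - 1)*(t - 1)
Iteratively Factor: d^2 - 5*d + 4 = (d - 4)*(d - 1)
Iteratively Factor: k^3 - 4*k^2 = (k)*(k^2 - 4*k) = k^2*(k - 4)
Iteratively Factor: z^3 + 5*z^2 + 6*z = (z + 2)*(z^2 + 3*z) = z*(z + 2)*(z + 3)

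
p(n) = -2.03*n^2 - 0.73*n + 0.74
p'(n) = -4.06*n - 0.73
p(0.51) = -0.16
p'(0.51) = -2.80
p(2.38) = -12.50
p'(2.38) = -10.39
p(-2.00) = -5.92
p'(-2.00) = 7.39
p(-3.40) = -20.24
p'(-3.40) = 13.07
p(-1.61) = -3.35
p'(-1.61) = 5.81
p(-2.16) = -7.15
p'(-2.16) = 8.04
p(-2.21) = -7.56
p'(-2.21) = 8.24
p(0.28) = 0.38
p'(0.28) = -1.87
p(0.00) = 0.74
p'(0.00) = -0.73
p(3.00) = -19.72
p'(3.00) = -12.91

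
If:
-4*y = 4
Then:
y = -1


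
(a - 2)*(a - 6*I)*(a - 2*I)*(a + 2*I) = a^4 - 2*a^3 - 6*I*a^3 + 4*a^2 + 12*I*a^2 - 8*a - 24*I*a + 48*I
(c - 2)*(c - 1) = c^2 - 3*c + 2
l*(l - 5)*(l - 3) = l^3 - 8*l^2 + 15*l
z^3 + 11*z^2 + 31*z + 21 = (z + 1)*(z + 3)*(z + 7)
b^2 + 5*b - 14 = (b - 2)*(b + 7)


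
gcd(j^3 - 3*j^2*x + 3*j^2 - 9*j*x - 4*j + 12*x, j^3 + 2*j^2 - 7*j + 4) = j^2 + 3*j - 4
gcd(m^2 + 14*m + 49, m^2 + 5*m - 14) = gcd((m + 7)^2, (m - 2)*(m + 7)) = m + 7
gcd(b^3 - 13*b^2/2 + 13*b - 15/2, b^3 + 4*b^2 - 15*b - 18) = b - 3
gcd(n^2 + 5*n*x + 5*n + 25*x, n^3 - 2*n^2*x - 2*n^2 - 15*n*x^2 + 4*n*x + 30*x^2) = 1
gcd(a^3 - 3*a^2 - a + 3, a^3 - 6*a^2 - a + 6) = a^2 - 1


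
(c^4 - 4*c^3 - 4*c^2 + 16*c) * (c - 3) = c^5 - 7*c^4 + 8*c^3 + 28*c^2 - 48*c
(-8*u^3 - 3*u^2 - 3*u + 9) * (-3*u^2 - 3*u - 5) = 24*u^5 + 33*u^4 + 58*u^3 - 3*u^2 - 12*u - 45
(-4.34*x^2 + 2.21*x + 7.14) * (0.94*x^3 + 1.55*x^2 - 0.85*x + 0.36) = -4.0796*x^5 - 4.6496*x^4 + 13.8261*x^3 + 7.6261*x^2 - 5.2734*x + 2.5704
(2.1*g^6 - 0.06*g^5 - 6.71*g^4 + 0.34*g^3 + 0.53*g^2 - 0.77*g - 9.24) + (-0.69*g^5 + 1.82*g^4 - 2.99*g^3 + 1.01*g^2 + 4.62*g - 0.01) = 2.1*g^6 - 0.75*g^5 - 4.89*g^4 - 2.65*g^3 + 1.54*g^2 + 3.85*g - 9.25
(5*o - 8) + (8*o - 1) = 13*o - 9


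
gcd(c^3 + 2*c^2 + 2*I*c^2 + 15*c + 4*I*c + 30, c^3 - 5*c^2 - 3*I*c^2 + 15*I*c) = c - 3*I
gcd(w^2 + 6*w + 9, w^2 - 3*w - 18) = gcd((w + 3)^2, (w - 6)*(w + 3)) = w + 3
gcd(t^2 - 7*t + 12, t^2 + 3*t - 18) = t - 3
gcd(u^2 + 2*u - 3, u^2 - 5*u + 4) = u - 1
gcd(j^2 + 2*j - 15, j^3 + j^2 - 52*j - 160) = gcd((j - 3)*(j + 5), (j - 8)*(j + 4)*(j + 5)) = j + 5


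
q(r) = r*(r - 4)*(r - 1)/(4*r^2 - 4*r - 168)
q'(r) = r*(4 - 8*r)*(r - 4)*(r - 1)/(4*r^2 - 4*r - 168)^2 + r*(r - 4)/(4*r^2 - 4*r - 168) + r*(r - 1)/(4*r^2 - 4*r - 168) + (r - 4)*(r - 1)/(4*r^2 - 4*r - 168) = (r^4 - 2*r^3 - 125*r^2 + 420*r - 168)/(4*(r^4 - 2*r^3 - 83*r^2 + 84*r + 1764))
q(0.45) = -0.01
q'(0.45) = -0.00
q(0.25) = -0.00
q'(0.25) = -0.01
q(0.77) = -0.00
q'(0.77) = 0.01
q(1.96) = 0.02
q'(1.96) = 0.03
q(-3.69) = 1.35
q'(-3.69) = -1.28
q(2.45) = 0.04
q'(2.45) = 0.02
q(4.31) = -0.04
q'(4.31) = -0.16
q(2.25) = 0.03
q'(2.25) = 0.02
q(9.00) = 3.00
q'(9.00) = -0.39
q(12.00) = 2.93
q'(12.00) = 0.13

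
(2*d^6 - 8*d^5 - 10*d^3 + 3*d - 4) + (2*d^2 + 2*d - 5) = 2*d^6 - 8*d^5 - 10*d^3 + 2*d^2 + 5*d - 9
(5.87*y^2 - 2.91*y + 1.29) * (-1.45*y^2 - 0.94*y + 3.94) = -8.5115*y^4 - 1.2983*y^3 + 23.9927*y^2 - 12.678*y + 5.0826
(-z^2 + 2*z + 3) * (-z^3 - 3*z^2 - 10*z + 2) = z^5 + z^4 + z^3 - 31*z^2 - 26*z + 6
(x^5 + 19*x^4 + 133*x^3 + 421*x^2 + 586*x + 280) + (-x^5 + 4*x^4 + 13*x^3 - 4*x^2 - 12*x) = 23*x^4 + 146*x^3 + 417*x^2 + 574*x + 280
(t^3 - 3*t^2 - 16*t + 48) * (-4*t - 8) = -4*t^4 + 4*t^3 + 88*t^2 - 64*t - 384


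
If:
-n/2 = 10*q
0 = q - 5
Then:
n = -100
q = 5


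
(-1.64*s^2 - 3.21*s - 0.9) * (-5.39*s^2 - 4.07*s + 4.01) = 8.8396*s^4 + 23.9767*s^3 + 11.3393*s^2 - 9.2091*s - 3.609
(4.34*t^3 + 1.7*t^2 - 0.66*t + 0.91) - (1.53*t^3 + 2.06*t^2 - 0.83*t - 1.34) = 2.81*t^3 - 0.36*t^2 + 0.17*t + 2.25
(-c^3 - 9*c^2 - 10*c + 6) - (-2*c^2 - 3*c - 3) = -c^3 - 7*c^2 - 7*c + 9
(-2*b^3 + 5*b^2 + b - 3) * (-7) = 14*b^3 - 35*b^2 - 7*b + 21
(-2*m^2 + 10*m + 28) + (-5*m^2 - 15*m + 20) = -7*m^2 - 5*m + 48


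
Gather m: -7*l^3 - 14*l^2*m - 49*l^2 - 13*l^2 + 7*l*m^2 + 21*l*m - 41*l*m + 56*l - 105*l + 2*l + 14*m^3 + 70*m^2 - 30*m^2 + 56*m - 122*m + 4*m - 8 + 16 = -7*l^3 - 62*l^2 - 47*l + 14*m^3 + m^2*(7*l + 40) + m*(-14*l^2 - 20*l - 62) + 8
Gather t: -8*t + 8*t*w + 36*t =t*(8*w + 28)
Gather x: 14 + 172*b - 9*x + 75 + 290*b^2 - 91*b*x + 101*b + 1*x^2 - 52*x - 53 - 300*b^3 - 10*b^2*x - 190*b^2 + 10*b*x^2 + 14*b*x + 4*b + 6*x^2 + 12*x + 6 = -300*b^3 + 100*b^2 + 277*b + x^2*(10*b + 7) + x*(-10*b^2 - 77*b - 49) + 42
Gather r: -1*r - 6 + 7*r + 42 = 6*r + 36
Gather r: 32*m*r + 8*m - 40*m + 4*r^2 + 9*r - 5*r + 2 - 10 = -32*m + 4*r^2 + r*(32*m + 4) - 8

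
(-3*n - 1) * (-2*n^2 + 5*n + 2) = 6*n^3 - 13*n^2 - 11*n - 2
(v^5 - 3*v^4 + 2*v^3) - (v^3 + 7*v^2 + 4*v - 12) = v^5 - 3*v^4 + v^3 - 7*v^2 - 4*v + 12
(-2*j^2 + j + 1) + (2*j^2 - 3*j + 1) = 2 - 2*j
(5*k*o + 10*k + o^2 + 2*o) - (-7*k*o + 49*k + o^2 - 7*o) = 12*k*o - 39*k + 9*o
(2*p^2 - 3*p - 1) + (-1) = 2*p^2 - 3*p - 2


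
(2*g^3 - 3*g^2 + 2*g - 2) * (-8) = -16*g^3 + 24*g^2 - 16*g + 16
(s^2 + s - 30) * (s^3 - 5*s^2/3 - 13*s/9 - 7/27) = s^5 - 2*s^4/3 - 298*s^3/9 + 1304*s^2/27 + 1163*s/27 + 70/9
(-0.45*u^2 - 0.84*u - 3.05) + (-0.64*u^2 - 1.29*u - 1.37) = -1.09*u^2 - 2.13*u - 4.42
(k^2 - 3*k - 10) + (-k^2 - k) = -4*k - 10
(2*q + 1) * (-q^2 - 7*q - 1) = -2*q^3 - 15*q^2 - 9*q - 1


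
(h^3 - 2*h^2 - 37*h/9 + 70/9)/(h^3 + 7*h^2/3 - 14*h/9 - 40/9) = (9*h^2 - 36*h + 35)/(9*h^2 + 3*h - 20)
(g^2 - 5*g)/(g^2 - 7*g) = (g - 5)/(g - 7)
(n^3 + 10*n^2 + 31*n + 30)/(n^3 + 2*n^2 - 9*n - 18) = (n + 5)/(n - 3)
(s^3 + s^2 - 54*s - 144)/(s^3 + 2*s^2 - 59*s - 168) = (s + 6)/(s + 7)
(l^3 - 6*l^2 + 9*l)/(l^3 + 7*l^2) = (l^2 - 6*l + 9)/(l*(l + 7))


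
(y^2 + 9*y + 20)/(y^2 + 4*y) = (y + 5)/y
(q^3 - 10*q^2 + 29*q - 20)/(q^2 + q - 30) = (q^2 - 5*q + 4)/(q + 6)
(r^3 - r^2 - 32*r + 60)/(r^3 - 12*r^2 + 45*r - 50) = (r + 6)/(r - 5)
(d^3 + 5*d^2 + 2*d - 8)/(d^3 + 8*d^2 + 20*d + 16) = (d - 1)/(d + 2)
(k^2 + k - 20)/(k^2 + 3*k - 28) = (k + 5)/(k + 7)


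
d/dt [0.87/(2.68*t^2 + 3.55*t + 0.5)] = (-4.6632*t - 3.0885)/(2.68*t^2 + 3.55*t + 0.5)^2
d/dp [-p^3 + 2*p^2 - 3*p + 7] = -3*p^2 + 4*p - 3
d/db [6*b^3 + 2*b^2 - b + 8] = 18*b^2 + 4*b - 1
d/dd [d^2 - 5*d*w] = 2*d - 5*w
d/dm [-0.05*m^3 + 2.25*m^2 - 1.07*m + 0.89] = -0.15*m^2 + 4.5*m - 1.07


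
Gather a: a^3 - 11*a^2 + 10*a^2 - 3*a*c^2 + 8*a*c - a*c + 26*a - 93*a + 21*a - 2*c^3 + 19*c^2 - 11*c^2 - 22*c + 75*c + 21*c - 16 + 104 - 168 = a^3 - a^2 + a*(-3*c^2 + 7*c - 46) - 2*c^3 + 8*c^2 + 74*c - 80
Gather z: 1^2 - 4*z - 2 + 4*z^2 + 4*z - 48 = 4*z^2 - 49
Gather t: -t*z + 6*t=t*(6 - z)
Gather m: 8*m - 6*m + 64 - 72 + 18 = 2*m + 10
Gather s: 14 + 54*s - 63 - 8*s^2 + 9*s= -8*s^2 + 63*s - 49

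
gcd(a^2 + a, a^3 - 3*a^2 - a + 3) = a + 1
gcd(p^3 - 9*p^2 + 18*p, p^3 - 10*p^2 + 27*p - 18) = p^2 - 9*p + 18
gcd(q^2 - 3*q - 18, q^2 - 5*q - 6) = q - 6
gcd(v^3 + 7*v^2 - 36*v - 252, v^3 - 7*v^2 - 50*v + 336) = v^2 + v - 42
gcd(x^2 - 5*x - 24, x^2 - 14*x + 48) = x - 8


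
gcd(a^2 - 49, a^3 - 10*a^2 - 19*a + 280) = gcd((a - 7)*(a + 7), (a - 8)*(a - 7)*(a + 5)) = a - 7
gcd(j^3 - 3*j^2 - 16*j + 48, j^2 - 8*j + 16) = j - 4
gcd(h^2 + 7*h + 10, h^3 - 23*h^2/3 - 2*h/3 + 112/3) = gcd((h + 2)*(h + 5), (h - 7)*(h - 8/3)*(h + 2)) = h + 2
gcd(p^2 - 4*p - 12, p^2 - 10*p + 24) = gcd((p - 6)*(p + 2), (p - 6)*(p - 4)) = p - 6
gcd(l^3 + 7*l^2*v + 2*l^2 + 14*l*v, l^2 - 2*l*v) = l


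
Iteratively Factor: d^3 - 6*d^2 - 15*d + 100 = (d - 5)*(d^2 - d - 20) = (d - 5)^2*(d + 4)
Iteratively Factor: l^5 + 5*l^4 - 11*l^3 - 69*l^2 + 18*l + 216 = (l + 3)*(l^4 + 2*l^3 - 17*l^2 - 18*l + 72) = (l + 3)*(l + 4)*(l^3 - 2*l^2 - 9*l + 18) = (l - 2)*(l + 3)*(l + 4)*(l^2 - 9) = (l - 3)*(l - 2)*(l + 3)*(l + 4)*(l + 3)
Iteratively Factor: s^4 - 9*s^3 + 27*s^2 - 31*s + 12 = (s - 3)*(s^3 - 6*s^2 + 9*s - 4) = (s - 3)*(s - 1)*(s^2 - 5*s + 4) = (s - 3)*(s - 1)^2*(s - 4)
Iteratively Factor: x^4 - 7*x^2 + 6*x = (x - 1)*(x^3 + x^2 - 6*x) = x*(x - 1)*(x^2 + x - 6) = x*(x - 1)*(x + 3)*(x - 2)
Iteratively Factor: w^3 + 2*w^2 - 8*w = (w - 2)*(w^2 + 4*w) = w*(w - 2)*(w + 4)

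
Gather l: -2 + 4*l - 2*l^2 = -2*l^2 + 4*l - 2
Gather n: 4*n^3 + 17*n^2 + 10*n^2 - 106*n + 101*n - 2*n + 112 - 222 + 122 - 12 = 4*n^3 + 27*n^2 - 7*n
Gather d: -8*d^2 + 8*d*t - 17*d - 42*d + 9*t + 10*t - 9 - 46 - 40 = -8*d^2 + d*(8*t - 59) + 19*t - 95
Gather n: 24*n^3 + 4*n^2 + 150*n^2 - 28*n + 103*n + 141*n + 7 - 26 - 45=24*n^3 + 154*n^2 + 216*n - 64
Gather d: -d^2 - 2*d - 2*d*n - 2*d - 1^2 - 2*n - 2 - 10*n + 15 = -d^2 + d*(-2*n - 4) - 12*n + 12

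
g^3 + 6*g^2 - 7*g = g*(g - 1)*(g + 7)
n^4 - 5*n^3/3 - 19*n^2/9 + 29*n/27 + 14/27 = (n - 7/3)*(n - 2/3)*(n + 1/3)*(n + 1)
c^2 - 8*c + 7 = (c - 7)*(c - 1)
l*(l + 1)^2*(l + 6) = l^4 + 8*l^3 + 13*l^2 + 6*l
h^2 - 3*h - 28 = (h - 7)*(h + 4)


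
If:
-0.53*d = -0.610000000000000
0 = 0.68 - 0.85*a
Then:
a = 0.80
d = 1.15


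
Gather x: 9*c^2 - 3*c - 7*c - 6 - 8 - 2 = 9*c^2 - 10*c - 16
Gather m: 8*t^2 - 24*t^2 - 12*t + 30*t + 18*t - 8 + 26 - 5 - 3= -16*t^2 + 36*t + 10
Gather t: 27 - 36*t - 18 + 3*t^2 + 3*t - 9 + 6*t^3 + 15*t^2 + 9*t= 6*t^3 + 18*t^2 - 24*t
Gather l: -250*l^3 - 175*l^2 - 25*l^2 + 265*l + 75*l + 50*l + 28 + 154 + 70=-250*l^3 - 200*l^2 + 390*l + 252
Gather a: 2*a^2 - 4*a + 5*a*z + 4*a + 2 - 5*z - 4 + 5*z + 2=2*a^2 + 5*a*z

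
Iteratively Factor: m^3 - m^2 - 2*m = (m + 1)*(m^2 - 2*m) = m*(m + 1)*(m - 2)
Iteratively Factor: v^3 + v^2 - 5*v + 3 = (v - 1)*(v^2 + 2*v - 3) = (v - 1)*(v + 3)*(v - 1)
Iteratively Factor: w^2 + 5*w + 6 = (w + 2)*(w + 3)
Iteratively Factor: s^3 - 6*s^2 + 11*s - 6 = (s - 2)*(s^2 - 4*s + 3) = (s - 2)*(s - 1)*(s - 3)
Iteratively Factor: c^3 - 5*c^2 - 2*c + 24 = (c - 3)*(c^2 - 2*c - 8) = (c - 4)*(c - 3)*(c + 2)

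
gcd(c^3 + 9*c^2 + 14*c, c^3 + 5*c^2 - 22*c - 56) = c^2 + 9*c + 14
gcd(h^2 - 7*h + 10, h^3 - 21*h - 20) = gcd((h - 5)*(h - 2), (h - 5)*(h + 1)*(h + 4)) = h - 5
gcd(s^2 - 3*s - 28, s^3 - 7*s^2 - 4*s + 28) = s - 7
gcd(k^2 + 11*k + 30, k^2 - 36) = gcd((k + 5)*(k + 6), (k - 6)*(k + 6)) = k + 6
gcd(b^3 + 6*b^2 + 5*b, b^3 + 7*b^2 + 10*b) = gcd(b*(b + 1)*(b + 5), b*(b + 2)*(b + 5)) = b^2 + 5*b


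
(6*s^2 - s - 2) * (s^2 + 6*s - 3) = 6*s^4 + 35*s^3 - 26*s^2 - 9*s + 6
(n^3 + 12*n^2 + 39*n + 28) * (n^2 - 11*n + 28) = n^5 + n^4 - 65*n^3 - 65*n^2 + 784*n + 784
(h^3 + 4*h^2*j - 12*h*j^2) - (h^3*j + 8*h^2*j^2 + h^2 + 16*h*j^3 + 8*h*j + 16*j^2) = -h^3*j + h^3 - 8*h^2*j^2 + 4*h^2*j - h^2 - 16*h*j^3 - 12*h*j^2 - 8*h*j - 16*j^2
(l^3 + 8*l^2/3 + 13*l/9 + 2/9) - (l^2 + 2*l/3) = l^3 + 5*l^2/3 + 7*l/9 + 2/9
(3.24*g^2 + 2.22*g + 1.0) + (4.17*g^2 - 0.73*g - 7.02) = 7.41*g^2 + 1.49*g - 6.02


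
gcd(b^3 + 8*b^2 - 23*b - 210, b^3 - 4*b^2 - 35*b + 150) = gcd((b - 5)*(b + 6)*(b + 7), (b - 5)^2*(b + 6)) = b^2 + b - 30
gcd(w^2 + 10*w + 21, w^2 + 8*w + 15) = w + 3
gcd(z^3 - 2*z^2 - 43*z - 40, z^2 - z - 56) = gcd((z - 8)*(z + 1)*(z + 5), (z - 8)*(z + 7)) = z - 8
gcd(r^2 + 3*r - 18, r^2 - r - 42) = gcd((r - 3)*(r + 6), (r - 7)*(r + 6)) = r + 6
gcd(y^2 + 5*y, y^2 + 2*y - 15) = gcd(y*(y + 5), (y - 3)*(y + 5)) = y + 5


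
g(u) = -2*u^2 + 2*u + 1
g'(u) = 2 - 4*u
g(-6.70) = -102.18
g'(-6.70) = 28.80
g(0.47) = 1.50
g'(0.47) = 0.12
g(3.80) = -20.28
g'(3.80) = -13.20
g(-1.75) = -8.62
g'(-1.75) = 9.00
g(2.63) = -7.57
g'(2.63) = -8.52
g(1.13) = 0.71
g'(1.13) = -2.52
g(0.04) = 1.08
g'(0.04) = 1.84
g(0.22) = 1.34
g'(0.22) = 1.12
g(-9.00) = -179.00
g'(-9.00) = 38.00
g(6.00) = -59.00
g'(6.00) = -22.00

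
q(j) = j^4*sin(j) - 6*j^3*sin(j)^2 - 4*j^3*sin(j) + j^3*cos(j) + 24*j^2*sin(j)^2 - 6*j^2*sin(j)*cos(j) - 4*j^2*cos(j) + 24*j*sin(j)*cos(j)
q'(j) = j^4*cos(j) - 12*j^3*sin(j)*cos(j) + 3*j^3*sin(j) - 4*j^3*cos(j) - 12*j^2*sin(j)^2 + 48*j^2*sin(j)*cos(j) - 8*j^2*sin(j) - 6*j^2*cos(j)^2 + 3*j^2*cos(j) + 24*j*sin(j)^2 - 12*j*sin(j)*cos(j) + 24*j*cos(j)^2 - 8*j*cos(j) + 24*sin(j)*cos(j)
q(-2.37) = 25.62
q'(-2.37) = 106.57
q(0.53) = 5.21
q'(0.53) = 19.11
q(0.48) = 4.29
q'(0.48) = 17.46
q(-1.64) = 62.98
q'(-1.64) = -24.51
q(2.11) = 15.72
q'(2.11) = -35.11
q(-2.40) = 22.43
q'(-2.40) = 105.70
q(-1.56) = 60.48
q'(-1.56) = -37.56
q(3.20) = 10.77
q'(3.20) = 40.14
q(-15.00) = -28450.08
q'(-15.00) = -18401.35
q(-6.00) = 329.93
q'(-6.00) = 2770.11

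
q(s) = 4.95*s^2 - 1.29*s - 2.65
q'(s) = 9.9*s - 1.29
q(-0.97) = 3.26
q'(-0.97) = -10.89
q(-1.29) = 7.25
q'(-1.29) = -14.06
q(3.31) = 47.31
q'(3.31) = 31.48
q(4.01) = 71.77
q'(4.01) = 38.41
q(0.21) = -2.70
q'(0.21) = 0.79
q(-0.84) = 1.93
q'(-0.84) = -9.61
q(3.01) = 38.31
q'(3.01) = 28.51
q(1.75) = 10.25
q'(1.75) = 16.04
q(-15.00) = 1130.45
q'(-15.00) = -149.79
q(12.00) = 694.67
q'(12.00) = 117.51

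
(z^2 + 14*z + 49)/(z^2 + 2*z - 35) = (z + 7)/(z - 5)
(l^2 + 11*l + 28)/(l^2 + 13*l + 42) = (l + 4)/(l + 6)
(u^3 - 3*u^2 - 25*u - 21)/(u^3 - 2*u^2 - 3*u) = (u^2 - 4*u - 21)/(u*(u - 3))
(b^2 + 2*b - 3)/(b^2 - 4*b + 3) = (b + 3)/(b - 3)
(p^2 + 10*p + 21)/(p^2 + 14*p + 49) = (p + 3)/(p + 7)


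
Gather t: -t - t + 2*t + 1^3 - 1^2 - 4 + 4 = 0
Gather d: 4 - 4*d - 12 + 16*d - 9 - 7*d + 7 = 5*d - 10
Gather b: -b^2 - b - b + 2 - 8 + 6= -b^2 - 2*b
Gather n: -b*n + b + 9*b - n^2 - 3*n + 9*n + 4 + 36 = 10*b - n^2 + n*(6 - b) + 40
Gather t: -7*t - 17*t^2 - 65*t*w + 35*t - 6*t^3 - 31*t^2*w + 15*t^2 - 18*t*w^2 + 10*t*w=-6*t^3 + t^2*(-31*w - 2) + t*(-18*w^2 - 55*w + 28)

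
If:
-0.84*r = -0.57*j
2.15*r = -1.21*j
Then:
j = 0.00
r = 0.00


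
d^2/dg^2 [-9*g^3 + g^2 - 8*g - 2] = 2 - 54*g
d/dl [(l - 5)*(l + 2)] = 2*l - 3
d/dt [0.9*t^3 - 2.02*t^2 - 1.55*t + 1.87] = 2.7*t^2 - 4.04*t - 1.55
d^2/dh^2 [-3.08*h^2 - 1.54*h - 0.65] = -6.16000000000000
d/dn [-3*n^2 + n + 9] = 1 - 6*n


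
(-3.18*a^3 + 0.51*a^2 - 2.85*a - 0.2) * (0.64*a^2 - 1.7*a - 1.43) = -2.0352*a^5 + 5.7324*a^4 + 1.8564*a^3 + 3.9877*a^2 + 4.4155*a + 0.286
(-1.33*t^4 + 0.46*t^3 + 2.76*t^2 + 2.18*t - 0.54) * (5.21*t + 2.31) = -6.9293*t^5 - 0.6757*t^4 + 15.4422*t^3 + 17.7334*t^2 + 2.2224*t - 1.2474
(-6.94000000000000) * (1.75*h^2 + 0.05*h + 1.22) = -12.145*h^2 - 0.347*h - 8.4668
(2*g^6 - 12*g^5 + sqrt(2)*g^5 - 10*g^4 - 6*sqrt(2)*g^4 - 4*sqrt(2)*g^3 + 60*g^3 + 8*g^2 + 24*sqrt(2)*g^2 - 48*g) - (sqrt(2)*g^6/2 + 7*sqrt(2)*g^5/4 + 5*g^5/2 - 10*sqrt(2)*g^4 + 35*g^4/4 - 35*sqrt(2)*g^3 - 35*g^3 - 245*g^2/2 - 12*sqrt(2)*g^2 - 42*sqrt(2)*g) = -sqrt(2)*g^6/2 + 2*g^6 - 29*g^5/2 - 3*sqrt(2)*g^5/4 - 75*g^4/4 + 4*sqrt(2)*g^4 + 31*sqrt(2)*g^3 + 95*g^3 + 36*sqrt(2)*g^2 + 261*g^2/2 - 48*g + 42*sqrt(2)*g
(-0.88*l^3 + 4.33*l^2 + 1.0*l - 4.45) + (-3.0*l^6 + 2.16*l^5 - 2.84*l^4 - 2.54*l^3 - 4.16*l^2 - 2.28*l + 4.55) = -3.0*l^6 + 2.16*l^5 - 2.84*l^4 - 3.42*l^3 + 0.17*l^2 - 1.28*l + 0.0999999999999996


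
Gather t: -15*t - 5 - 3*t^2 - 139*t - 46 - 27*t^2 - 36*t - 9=-30*t^2 - 190*t - 60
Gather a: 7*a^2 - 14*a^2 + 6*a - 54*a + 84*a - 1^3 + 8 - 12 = -7*a^2 + 36*a - 5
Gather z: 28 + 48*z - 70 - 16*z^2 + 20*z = -16*z^2 + 68*z - 42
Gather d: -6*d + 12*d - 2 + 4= 6*d + 2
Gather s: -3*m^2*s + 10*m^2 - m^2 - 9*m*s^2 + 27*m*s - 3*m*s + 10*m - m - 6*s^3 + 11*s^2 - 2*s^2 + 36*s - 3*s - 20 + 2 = 9*m^2 + 9*m - 6*s^3 + s^2*(9 - 9*m) + s*(-3*m^2 + 24*m + 33) - 18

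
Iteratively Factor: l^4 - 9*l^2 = (l)*(l^3 - 9*l) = l^2*(l^2 - 9) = l^2*(l - 3)*(l + 3)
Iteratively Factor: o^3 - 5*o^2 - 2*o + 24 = (o + 2)*(o^2 - 7*o + 12) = (o - 4)*(o + 2)*(o - 3)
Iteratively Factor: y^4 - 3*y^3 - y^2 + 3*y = (y - 3)*(y^3 - y) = (y - 3)*(y - 1)*(y^2 + y) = (y - 3)*(y - 1)*(y + 1)*(y)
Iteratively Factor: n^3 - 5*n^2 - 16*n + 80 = (n + 4)*(n^2 - 9*n + 20) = (n - 4)*(n + 4)*(n - 5)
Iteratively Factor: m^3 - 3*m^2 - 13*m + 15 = (m - 1)*(m^2 - 2*m - 15) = (m - 5)*(m - 1)*(m + 3)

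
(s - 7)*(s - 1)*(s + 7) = s^3 - s^2 - 49*s + 49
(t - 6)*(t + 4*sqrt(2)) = t^2 - 6*t + 4*sqrt(2)*t - 24*sqrt(2)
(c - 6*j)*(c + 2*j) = c^2 - 4*c*j - 12*j^2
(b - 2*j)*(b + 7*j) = b^2 + 5*b*j - 14*j^2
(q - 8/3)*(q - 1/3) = q^2 - 3*q + 8/9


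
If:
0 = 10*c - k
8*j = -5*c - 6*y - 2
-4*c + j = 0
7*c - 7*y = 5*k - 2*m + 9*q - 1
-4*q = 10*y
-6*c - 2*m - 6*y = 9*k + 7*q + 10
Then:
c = -36/611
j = -144/611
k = -360/611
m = -14659/7332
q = -275/3666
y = 55/1833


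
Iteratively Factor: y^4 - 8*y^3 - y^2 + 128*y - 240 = (y + 4)*(y^3 - 12*y^2 + 47*y - 60) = (y - 5)*(y + 4)*(y^2 - 7*y + 12) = (y - 5)*(y - 3)*(y + 4)*(y - 4)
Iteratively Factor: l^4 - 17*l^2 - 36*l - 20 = (l + 2)*(l^3 - 2*l^2 - 13*l - 10) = (l + 2)^2*(l^2 - 4*l - 5) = (l + 1)*(l + 2)^2*(l - 5)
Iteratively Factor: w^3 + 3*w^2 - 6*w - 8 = (w + 4)*(w^2 - w - 2) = (w + 1)*(w + 4)*(w - 2)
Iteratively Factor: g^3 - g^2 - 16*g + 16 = (g - 4)*(g^2 + 3*g - 4) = (g - 4)*(g - 1)*(g + 4)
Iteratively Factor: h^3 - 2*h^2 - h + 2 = (h + 1)*(h^2 - 3*h + 2) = (h - 1)*(h + 1)*(h - 2)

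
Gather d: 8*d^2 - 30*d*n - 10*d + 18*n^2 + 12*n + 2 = 8*d^2 + d*(-30*n - 10) + 18*n^2 + 12*n + 2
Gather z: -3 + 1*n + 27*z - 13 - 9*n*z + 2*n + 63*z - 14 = 3*n + z*(90 - 9*n) - 30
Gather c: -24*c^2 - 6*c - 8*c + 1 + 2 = -24*c^2 - 14*c + 3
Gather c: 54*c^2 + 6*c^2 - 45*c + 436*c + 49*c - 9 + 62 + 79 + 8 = 60*c^2 + 440*c + 140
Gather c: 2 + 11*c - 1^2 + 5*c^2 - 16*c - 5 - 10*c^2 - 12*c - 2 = -5*c^2 - 17*c - 6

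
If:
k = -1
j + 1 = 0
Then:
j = -1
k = -1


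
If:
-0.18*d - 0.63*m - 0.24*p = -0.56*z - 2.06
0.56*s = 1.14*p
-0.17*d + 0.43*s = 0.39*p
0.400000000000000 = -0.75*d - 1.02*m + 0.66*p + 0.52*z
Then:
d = -4.23505843071786*z - 40.9110816878706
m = 2.66399554813578*z + 20.4175464855218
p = -1.4833611574847*z - 14.3294149252586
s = -3.01969949916528*z - 29.1705946692764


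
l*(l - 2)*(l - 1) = l^3 - 3*l^2 + 2*l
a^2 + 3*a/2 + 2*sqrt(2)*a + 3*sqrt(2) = (a + 3/2)*(a + 2*sqrt(2))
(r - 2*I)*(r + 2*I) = r^2 + 4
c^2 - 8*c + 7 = (c - 7)*(c - 1)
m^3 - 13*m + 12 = (m - 3)*(m - 1)*(m + 4)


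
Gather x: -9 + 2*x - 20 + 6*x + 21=8*x - 8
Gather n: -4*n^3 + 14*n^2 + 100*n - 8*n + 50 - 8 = -4*n^3 + 14*n^2 + 92*n + 42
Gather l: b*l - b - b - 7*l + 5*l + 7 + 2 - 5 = -2*b + l*(b - 2) + 4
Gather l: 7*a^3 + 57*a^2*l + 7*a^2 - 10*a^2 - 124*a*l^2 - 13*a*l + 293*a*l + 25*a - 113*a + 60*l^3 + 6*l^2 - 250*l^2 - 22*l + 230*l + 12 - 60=7*a^3 - 3*a^2 - 88*a + 60*l^3 + l^2*(-124*a - 244) + l*(57*a^2 + 280*a + 208) - 48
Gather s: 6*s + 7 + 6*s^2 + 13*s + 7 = 6*s^2 + 19*s + 14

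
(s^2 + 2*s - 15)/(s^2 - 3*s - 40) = (s - 3)/(s - 8)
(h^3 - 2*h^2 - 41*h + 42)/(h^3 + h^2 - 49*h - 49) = (h^2 + 5*h - 6)/(h^2 + 8*h + 7)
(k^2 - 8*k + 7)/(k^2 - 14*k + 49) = (k - 1)/(k - 7)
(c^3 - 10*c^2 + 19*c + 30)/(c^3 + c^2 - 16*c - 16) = (c^2 - 11*c + 30)/(c^2 - 16)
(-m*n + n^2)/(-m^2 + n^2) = n/(m + n)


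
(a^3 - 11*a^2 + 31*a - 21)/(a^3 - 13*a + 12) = (a - 7)/(a + 4)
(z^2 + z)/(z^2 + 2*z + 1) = z/(z + 1)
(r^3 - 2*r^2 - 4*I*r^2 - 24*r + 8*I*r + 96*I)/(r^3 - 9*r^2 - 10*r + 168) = (r - 4*I)/(r - 7)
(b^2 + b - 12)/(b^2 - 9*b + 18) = (b + 4)/(b - 6)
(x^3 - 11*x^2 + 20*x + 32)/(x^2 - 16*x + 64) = (x^2 - 3*x - 4)/(x - 8)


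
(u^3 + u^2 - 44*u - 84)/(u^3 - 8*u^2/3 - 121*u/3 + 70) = 3*(u + 2)/(3*u - 5)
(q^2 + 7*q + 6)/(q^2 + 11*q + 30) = (q + 1)/(q + 5)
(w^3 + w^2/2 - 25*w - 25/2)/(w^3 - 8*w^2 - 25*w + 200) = (w + 1/2)/(w - 8)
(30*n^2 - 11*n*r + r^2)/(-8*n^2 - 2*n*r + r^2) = (-30*n^2 + 11*n*r - r^2)/(8*n^2 + 2*n*r - r^2)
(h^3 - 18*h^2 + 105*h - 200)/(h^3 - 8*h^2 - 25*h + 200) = (h - 5)/(h + 5)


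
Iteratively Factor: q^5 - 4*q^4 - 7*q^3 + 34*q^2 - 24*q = (q + 3)*(q^4 - 7*q^3 + 14*q^2 - 8*q) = (q - 2)*(q + 3)*(q^3 - 5*q^2 + 4*q) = (q - 2)*(q - 1)*(q + 3)*(q^2 - 4*q) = q*(q - 2)*(q - 1)*(q + 3)*(q - 4)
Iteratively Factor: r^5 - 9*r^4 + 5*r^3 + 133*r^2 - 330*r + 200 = (r + 4)*(r^4 - 13*r^3 + 57*r^2 - 95*r + 50) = (r - 1)*(r + 4)*(r^3 - 12*r^2 + 45*r - 50) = (r - 5)*(r - 1)*(r + 4)*(r^2 - 7*r + 10) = (r - 5)*(r - 2)*(r - 1)*(r + 4)*(r - 5)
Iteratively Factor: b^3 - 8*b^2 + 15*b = (b)*(b^2 - 8*b + 15) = b*(b - 5)*(b - 3)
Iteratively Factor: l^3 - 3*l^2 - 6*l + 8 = (l - 1)*(l^2 - 2*l - 8) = (l - 1)*(l + 2)*(l - 4)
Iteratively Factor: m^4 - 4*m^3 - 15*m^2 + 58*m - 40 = (m - 5)*(m^3 + m^2 - 10*m + 8) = (m - 5)*(m + 4)*(m^2 - 3*m + 2) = (m - 5)*(m - 2)*(m + 4)*(m - 1)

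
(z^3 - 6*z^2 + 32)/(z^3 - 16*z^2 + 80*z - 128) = (z + 2)/(z - 8)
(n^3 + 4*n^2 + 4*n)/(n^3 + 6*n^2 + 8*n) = (n + 2)/(n + 4)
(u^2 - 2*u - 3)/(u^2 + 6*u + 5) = (u - 3)/(u + 5)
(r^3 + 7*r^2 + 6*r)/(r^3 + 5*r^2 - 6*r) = (r + 1)/(r - 1)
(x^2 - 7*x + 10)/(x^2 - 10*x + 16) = (x - 5)/(x - 8)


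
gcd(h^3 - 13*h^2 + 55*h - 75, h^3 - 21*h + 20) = 1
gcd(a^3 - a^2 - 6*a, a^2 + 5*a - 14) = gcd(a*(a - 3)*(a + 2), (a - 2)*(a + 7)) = 1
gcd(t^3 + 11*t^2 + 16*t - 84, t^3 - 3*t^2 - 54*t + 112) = t^2 + 5*t - 14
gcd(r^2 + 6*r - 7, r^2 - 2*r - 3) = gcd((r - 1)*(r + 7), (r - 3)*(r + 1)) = 1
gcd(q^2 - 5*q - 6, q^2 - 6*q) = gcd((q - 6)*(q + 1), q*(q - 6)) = q - 6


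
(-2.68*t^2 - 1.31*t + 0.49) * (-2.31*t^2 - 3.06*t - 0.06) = 6.1908*t^4 + 11.2269*t^3 + 3.0375*t^2 - 1.4208*t - 0.0294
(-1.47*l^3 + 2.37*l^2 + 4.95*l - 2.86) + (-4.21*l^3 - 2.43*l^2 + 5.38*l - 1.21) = -5.68*l^3 - 0.0600000000000001*l^2 + 10.33*l - 4.07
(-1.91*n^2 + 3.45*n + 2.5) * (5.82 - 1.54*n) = 2.9414*n^3 - 16.4292*n^2 + 16.229*n + 14.55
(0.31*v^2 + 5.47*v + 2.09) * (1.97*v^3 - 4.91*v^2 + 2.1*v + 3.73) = 0.6107*v^5 + 9.2538*v^4 - 22.0894*v^3 + 2.3814*v^2 + 24.7921*v + 7.7957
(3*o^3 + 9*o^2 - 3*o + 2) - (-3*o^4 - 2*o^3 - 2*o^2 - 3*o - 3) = 3*o^4 + 5*o^3 + 11*o^2 + 5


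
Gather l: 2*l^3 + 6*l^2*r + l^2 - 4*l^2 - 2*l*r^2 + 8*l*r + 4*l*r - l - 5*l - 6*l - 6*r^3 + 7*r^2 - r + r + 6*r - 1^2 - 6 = 2*l^3 + l^2*(6*r - 3) + l*(-2*r^2 + 12*r - 12) - 6*r^3 + 7*r^2 + 6*r - 7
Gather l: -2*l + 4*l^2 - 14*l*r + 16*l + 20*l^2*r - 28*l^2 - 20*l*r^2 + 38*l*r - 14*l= l^2*(20*r - 24) + l*(-20*r^2 + 24*r)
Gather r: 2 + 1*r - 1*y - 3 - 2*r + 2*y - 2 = -r + y - 3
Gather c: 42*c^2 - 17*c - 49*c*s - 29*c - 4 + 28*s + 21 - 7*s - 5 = 42*c^2 + c*(-49*s - 46) + 21*s + 12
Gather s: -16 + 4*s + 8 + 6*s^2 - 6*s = 6*s^2 - 2*s - 8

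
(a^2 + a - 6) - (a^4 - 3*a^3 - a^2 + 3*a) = -a^4 + 3*a^3 + 2*a^2 - 2*a - 6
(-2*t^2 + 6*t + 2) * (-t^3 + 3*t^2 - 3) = 2*t^5 - 12*t^4 + 16*t^3 + 12*t^2 - 18*t - 6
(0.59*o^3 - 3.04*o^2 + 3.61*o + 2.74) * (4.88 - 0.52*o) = -0.3068*o^4 + 4.46*o^3 - 16.7124*o^2 + 16.192*o + 13.3712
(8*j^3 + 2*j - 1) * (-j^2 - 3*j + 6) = -8*j^5 - 24*j^4 + 46*j^3 - 5*j^2 + 15*j - 6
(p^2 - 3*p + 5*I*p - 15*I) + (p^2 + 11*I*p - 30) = 2*p^2 - 3*p + 16*I*p - 30 - 15*I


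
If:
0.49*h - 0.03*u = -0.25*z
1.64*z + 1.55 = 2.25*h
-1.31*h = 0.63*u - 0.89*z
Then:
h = 0.23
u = -1.37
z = -0.62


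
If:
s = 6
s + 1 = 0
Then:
No Solution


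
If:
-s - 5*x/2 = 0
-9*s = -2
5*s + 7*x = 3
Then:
No Solution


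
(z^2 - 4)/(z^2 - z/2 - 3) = 2*(z + 2)/(2*z + 3)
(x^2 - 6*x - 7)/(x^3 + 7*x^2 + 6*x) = (x - 7)/(x*(x + 6))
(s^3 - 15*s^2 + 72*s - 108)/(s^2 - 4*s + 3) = (s^2 - 12*s + 36)/(s - 1)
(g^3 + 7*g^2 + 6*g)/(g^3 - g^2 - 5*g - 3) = g*(g + 6)/(g^2 - 2*g - 3)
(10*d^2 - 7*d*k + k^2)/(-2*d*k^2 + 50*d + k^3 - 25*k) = (-5*d + k)/(k^2 - 25)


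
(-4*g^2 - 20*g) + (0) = -4*g^2 - 20*g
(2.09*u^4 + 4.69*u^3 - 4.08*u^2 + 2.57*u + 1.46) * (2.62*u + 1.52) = 5.4758*u^5 + 15.4646*u^4 - 3.5608*u^3 + 0.5318*u^2 + 7.7316*u + 2.2192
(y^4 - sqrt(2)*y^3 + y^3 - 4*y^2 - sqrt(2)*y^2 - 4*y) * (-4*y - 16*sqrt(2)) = -4*y^5 - 12*sqrt(2)*y^4 - 4*y^4 - 12*sqrt(2)*y^3 + 48*y^3 + 48*y^2 + 64*sqrt(2)*y^2 + 64*sqrt(2)*y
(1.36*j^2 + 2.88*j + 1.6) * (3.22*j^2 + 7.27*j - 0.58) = 4.3792*j^4 + 19.1608*j^3 + 25.3008*j^2 + 9.9616*j - 0.928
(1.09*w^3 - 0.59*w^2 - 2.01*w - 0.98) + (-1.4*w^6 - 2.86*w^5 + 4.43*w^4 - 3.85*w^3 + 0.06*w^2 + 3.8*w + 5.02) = -1.4*w^6 - 2.86*w^5 + 4.43*w^4 - 2.76*w^3 - 0.53*w^2 + 1.79*w + 4.04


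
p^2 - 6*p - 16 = (p - 8)*(p + 2)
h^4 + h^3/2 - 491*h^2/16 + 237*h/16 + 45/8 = (h - 5)*(h - 3/4)*(h + 1/4)*(h + 6)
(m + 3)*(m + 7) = m^2 + 10*m + 21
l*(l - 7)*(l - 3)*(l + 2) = l^4 - 8*l^3 + l^2 + 42*l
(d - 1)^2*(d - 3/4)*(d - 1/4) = d^4 - 3*d^3 + 51*d^2/16 - 11*d/8 + 3/16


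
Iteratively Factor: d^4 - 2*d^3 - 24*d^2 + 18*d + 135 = (d - 3)*(d^3 + d^2 - 21*d - 45) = (d - 3)*(d + 3)*(d^2 - 2*d - 15) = (d - 3)*(d + 3)^2*(d - 5)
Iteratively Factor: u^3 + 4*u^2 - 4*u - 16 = (u + 2)*(u^2 + 2*u - 8) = (u - 2)*(u + 2)*(u + 4)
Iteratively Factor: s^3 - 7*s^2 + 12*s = (s)*(s^2 - 7*s + 12) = s*(s - 4)*(s - 3)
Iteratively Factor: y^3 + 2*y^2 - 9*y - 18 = (y - 3)*(y^2 + 5*y + 6) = (y - 3)*(y + 2)*(y + 3)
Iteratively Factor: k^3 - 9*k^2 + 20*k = (k - 5)*(k^2 - 4*k) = k*(k - 5)*(k - 4)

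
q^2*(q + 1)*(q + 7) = q^4 + 8*q^3 + 7*q^2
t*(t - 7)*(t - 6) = t^3 - 13*t^2 + 42*t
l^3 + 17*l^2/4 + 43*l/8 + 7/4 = (l + 1/2)*(l + 7/4)*(l + 2)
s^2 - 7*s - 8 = (s - 8)*(s + 1)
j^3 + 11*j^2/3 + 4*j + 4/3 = (j + 2/3)*(j + 1)*(j + 2)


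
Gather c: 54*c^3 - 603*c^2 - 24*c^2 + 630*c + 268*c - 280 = 54*c^3 - 627*c^2 + 898*c - 280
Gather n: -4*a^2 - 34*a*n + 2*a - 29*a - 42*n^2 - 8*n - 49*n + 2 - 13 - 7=-4*a^2 - 27*a - 42*n^2 + n*(-34*a - 57) - 18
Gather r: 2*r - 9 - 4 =2*r - 13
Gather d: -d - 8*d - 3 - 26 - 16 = -9*d - 45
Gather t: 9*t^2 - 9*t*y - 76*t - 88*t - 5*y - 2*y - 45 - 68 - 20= 9*t^2 + t*(-9*y - 164) - 7*y - 133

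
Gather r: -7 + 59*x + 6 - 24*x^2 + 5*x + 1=-24*x^2 + 64*x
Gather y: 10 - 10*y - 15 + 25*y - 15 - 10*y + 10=5*y - 10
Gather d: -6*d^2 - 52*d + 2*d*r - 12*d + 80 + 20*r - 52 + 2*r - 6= -6*d^2 + d*(2*r - 64) + 22*r + 22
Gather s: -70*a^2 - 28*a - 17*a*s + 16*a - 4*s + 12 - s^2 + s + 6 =-70*a^2 - 12*a - s^2 + s*(-17*a - 3) + 18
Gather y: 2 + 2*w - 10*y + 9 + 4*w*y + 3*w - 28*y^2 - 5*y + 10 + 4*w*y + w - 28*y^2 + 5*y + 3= 6*w - 56*y^2 + y*(8*w - 10) + 24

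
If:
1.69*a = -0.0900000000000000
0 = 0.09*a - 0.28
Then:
No Solution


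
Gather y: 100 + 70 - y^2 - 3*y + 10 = -y^2 - 3*y + 180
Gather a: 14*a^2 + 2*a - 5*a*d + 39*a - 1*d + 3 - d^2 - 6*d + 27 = 14*a^2 + a*(41 - 5*d) - d^2 - 7*d + 30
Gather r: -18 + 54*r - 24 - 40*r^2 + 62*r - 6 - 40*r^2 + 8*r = -80*r^2 + 124*r - 48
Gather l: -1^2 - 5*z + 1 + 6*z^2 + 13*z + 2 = 6*z^2 + 8*z + 2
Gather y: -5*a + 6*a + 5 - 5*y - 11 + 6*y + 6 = a + y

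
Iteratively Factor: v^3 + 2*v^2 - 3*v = (v + 3)*(v^2 - v) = (v - 1)*(v + 3)*(v)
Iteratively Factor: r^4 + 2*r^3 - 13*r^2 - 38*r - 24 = (r + 2)*(r^3 - 13*r - 12) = (r + 1)*(r + 2)*(r^2 - r - 12) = (r - 4)*(r + 1)*(r + 2)*(r + 3)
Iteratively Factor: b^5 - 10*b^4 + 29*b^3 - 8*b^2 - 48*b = (b - 4)*(b^4 - 6*b^3 + 5*b^2 + 12*b) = b*(b - 4)*(b^3 - 6*b^2 + 5*b + 12) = b*(b - 4)*(b - 3)*(b^2 - 3*b - 4) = b*(b - 4)*(b - 3)*(b + 1)*(b - 4)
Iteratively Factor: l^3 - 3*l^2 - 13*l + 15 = (l + 3)*(l^2 - 6*l + 5) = (l - 5)*(l + 3)*(l - 1)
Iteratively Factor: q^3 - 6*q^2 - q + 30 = (q + 2)*(q^2 - 8*q + 15) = (q - 5)*(q + 2)*(q - 3)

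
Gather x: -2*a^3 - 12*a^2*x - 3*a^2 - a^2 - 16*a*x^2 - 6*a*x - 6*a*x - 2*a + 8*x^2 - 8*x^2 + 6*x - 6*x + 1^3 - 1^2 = -2*a^3 - 4*a^2 - 16*a*x^2 - 2*a + x*(-12*a^2 - 12*a)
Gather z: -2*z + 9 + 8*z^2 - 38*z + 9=8*z^2 - 40*z + 18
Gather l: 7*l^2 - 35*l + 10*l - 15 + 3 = 7*l^2 - 25*l - 12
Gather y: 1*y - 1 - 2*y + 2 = 1 - y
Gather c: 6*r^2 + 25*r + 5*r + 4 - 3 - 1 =6*r^2 + 30*r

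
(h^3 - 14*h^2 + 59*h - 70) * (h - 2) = h^4 - 16*h^3 + 87*h^2 - 188*h + 140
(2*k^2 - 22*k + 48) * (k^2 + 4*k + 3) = 2*k^4 - 14*k^3 - 34*k^2 + 126*k + 144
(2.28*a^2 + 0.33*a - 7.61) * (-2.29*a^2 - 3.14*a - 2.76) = -5.2212*a^4 - 7.9149*a^3 + 10.0979*a^2 + 22.9846*a + 21.0036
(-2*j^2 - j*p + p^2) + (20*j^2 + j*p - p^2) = 18*j^2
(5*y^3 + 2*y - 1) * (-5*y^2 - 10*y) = -25*y^5 - 50*y^4 - 10*y^3 - 15*y^2 + 10*y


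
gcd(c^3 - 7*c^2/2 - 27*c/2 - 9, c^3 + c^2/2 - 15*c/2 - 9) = c + 3/2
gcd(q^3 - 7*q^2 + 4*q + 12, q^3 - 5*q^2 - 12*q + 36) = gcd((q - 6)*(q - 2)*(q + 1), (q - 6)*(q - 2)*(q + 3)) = q^2 - 8*q + 12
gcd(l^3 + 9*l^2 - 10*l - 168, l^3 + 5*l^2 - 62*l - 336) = l^2 + 13*l + 42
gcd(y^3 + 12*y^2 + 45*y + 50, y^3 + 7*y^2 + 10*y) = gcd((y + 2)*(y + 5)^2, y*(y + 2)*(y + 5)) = y^2 + 7*y + 10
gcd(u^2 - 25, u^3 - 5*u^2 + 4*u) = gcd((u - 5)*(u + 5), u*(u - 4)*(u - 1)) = 1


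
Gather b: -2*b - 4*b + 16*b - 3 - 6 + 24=10*b + 15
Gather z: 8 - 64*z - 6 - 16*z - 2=-80*z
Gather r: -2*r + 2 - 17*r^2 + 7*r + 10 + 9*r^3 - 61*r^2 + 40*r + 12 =9*r^3 - 78*r^2 + 45*r + 24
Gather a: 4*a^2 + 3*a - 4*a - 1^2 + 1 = 4*a^2 - a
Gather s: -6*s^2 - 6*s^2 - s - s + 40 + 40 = -12*s^2 - 2*s + 80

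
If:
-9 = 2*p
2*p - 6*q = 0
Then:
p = -9/2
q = -3/2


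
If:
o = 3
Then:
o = 3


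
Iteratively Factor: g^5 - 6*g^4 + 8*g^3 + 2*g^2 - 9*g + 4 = (g - 1)*(g^4 - 5*g^3 + 3*g^2 + 5*g - 4) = (g - 1)*(g + 1)*(g^3 - 6*g^2 + 9*g - 4) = (g - 1)^2*(g + 1)*(g^2 - 5*g + 4) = (g - 4)*(g - 1)^2*(g + 1)*(g - 1)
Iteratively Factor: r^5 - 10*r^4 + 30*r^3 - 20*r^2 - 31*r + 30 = (r + 1)*(r^4 - 11*r^3 + 41*r^2 - 61*r + 30) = (r - 2)*(r + 1)*(r^3 - 9*r^2 + 23*r - 15) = (r - 3)*(r - 2)*(r + 1)*(r^2 - 6*r + 5) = (r - 3)*(r - 2)*(r - 1)*(r + 1)*(r - 5)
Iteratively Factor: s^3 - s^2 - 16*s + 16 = (s + 4)*(s^2 - 5*s + 4) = (s - 4)*(s + 4)*(s - 1)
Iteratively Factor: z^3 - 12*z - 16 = (z - 4)*(z^2 + 4*z + 4) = (z - 4)*(z + 2)*(z + 2)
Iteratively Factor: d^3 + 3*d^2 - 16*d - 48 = (d - 4)*(d^2 + 7*d + 12) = (d - 4)*(d + 3)*(d + 4)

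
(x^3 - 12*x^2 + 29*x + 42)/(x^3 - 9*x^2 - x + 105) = (x^2 - 5*x - 6)/(x^2 - 2*x - 15)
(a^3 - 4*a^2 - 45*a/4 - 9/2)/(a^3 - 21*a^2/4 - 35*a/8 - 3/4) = 2*(2*a + 3)/(4*a + 1)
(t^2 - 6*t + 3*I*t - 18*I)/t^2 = (t^2 + 3*t*(-2 + I) - 18*I)/t^2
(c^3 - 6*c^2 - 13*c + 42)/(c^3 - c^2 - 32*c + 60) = (c^2 - 4*c - 21)/(c^2 + c - 30)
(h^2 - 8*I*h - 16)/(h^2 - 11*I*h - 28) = (h - 4*I)/(h - 7*I)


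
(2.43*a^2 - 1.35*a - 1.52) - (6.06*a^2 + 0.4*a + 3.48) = -3.63*a^2 - 1.75*a - 5.0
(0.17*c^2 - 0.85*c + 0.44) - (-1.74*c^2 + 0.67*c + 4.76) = 1.91*c^2 - 1.52*c - 4.32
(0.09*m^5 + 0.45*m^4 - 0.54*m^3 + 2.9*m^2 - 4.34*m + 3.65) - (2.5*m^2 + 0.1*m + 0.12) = 0.09*m^5 + 0.45*m^4 - 0.54*m^3 + 0.4*m^2 - 4.44*m + 3.53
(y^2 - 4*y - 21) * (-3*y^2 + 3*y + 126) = -3*y^4 + 15*y^3 + 177*y^2 - 567*y - 2646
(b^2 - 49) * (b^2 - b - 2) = b^4 - b^3 - 51*b^2 + 49*b + 98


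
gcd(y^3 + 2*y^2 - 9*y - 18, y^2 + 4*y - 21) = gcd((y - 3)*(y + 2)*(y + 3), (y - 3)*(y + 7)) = y - 3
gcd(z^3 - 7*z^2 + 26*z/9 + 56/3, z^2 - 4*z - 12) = z - 6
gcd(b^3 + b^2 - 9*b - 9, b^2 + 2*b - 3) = b + 3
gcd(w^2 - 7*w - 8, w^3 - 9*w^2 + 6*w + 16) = w^2 - 7*w - 8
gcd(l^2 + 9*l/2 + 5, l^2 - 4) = l + 2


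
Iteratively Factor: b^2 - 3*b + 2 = (b - 2)*(b - 1)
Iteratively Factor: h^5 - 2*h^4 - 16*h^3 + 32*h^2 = (h - 2)*(h^4 - 16*h^2) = h*(h - 2)*(h^3 - 16*h) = h*(h - 2)*(h + 4)*(h^2 - 4*h) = h^2*(h - 2)*(h + 4)*(h - 4)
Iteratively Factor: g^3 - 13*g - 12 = (g + 1)*(g^2 - g - 12) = (g + 1)*(g + 3)*(g - 4)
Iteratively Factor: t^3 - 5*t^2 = (t - 5)*(t^2) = t*(t - 5)*(t)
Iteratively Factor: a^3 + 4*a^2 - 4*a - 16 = (a - 2)*(a^2 + 6*a + 8) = (a - 2)*(a + 2)*(a + 4)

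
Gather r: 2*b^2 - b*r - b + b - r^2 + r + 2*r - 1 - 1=2*b^2 - r^2 + r*(3 - b) - 2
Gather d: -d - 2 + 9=7 - d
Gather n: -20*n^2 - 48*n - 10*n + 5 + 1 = -20*n^2 - 58*n + 6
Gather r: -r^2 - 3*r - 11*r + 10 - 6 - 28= -r^2 - 14*r - 24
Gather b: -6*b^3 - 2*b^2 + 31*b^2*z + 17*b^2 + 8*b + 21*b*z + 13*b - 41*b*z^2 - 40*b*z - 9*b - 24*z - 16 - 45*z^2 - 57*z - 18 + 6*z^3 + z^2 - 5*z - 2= -6*b^3 + b^2*(31*z + 15) + b*(-41*z^2 - 19*z + 12) + 6*z^3 - 44*z^2 - 86*z - 36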